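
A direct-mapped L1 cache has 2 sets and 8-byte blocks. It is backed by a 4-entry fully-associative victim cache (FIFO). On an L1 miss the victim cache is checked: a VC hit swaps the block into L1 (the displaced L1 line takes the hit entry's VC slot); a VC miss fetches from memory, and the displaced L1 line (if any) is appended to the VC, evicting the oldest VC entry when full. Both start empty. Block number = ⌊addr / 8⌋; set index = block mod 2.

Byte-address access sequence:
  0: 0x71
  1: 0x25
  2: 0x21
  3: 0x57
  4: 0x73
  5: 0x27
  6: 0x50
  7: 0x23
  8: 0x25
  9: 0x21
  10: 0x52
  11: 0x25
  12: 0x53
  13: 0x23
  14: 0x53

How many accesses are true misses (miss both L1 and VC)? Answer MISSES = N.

  [0] addr=0x71 blk=14 s=0: MISS | VC []
  [1] addr=0x25 blk=4 s=0: MISS | VC [14]
  [2] addr=0x21 blk=4 s=0: L1-HIT | VC [14]
  [3] addr=0x57 blk=10 s=0: MISS | VC [14, 4]
  [4] addr=0x73 blk=14 s=0: VC-HIT | VC [10, 4]
  [5] addr=0x27 blk=4 s=0: VC-HIT | VC [10, 14]
  [6] addr=0x50 blk=10 s=0: VC-HIT | VC [4, 14]
  [7] addr=0x23 blk=4 s=0: VC-HIT | VC [10, 14]
  [8] addr=0x25 blk=4 s=0: L1-HIT | VC [10, 14]
  [9] addr=0x21 blk=4 s=0: L1-HIT | VC [10, 14]
  [10] addr=0x52 blk=10 s=0: VC-HIT | VC [4, 14]
  [11] addr=0x25 blk=4 s=0: VC-HIT | VC [10, 14]
  [12] addr=0x53 blk=10 s=0: VC-HIT | VC [4, 14]
  [13] addr=0x23 blk=4 s=0: VC-HIT | VC [10, 14]
  [14] addr=0x53 blk=10 s=0: VC-HIT | VC [4, 14]

MISSES = 3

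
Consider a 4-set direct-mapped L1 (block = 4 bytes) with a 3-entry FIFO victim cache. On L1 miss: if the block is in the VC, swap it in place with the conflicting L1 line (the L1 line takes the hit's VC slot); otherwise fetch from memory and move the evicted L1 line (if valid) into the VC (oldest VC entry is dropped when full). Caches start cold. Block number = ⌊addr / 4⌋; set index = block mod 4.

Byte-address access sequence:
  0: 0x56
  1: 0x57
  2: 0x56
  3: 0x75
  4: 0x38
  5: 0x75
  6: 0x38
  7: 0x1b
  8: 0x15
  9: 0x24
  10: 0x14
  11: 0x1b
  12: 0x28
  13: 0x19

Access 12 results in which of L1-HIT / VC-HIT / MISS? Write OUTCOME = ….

#0 0x56→b21/s1 MISS; vc=[]
#1 0x57→b21/s1 L1-HIT; vc=[]
#2 0x56→b21/s1 L1-HIT; vc=[]
#3 0x75→b29/s1 MISS; vc=[21]
#4 0x38→b14/s2 MISS; vc=[21]
#5 0x75→b29/s1 L1-HIT; vc=[21]
#6 0x38→b14/s2 L1-HIT; vc=[21]
#7 0x1b→b6/s2 MISS; vc=[21,14]
#8 0x15→b5/s1 MISS; vc=[21,14,29]
#9 0x24→b9/s1 MISS; vc=[14,29,5]
#10 0x14→b5/s1 VC-HIT; vc=[14,29,9]
#11 0x1b→b6/s2 L1-HIT; vc=[14,29,9]
#12 0x28→b10/s2 MISS; vc=[29,9,6]
#13 0x19→b6/s2 VC-HIT; vc=[29,9,10]

OUTCOME = MISS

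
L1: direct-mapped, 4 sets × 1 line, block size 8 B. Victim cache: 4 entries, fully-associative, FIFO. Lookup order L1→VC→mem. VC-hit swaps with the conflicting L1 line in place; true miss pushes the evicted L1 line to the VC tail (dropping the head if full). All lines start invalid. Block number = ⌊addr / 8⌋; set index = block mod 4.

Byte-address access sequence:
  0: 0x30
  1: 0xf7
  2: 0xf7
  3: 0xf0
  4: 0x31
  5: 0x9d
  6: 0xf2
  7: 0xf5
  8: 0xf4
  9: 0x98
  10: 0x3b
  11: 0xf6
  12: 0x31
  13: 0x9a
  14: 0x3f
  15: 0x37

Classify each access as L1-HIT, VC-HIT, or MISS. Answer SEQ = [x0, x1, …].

SEQ = [MISS, MISS, L1-HIT, L1-HIT, VC-HIT, MISS, VC-HIT, L1-HIT, L1-HIT, L1-HIT, MISS, L1-HIT, VC-HIT, VC-HIT, VC-HIT, L1-HIT]

  [0] addr=0x30 blk=6 s=2: MISS | VC []
  [1] addr=0xf7 blk=30 s=2: MISS | VC [6]
  [2] addr=0xf7 blk=30 s=2: L1-HIT | VC [6]
  [3] addr=0xf0 blk=30 s=2: L1-HIT | VC [6]
  [4] addr=0x31 blk=6 s=2: VC-HIT | VC [30]
  [5] addr=0x9d blk=19 s=3: MISS | VC [30]
  [6] addr=0xf2 blk=30 s=2: VC-HIT | VC [6]
  [7] addr=0xf5 blk=30 s=2: L1-HIT | VC [6]
  [8] addr=0xf4 blk=30 s=2: L1-HIT | VC [6]
  [9] addr=0x98 blk=19 s=3: L1-HIT | VC [6]
  [10] addr=0x3b blk=7 s=3: MISS | VC [6, 19]
  [11] addr=0xf6 blk=30 s=2: L1-HIT | VC [6, 19]
  [12] addr=0x31 blk=6 s=2: VC-HIT | VC [30, 19]
  [13] addr=0x9a blk=19 s=3: VC-HIT | VC [30, 7]
  [14] addr=0x3f blk=7 s=3: VC-HIT | VC [30, 19]
  [15] addr=0x37 blk=6 s=2: L1-HIT | VC [30, 19]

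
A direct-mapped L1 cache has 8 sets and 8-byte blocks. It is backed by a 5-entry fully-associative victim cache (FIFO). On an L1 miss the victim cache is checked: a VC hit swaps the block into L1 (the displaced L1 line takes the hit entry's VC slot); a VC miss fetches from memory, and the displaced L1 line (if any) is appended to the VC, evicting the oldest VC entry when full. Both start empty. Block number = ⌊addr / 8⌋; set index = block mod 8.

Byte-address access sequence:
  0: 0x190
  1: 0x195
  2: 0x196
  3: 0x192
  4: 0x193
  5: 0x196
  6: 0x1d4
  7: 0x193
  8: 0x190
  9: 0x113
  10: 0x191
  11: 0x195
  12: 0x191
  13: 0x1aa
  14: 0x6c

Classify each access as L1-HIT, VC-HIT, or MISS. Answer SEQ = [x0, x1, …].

SEQ = [MISS, L1-HIT, L1-HIT, L1-HIT, L1-HIT, L1-HIT, MISS, VC-HIT, L1-HIT, MISS, VC-HIT, L1-HIT, L1-HIT, MISS, MISS]

#0 0x190→b50/s2 MISS; vc=[]
#1 0x195→b50/s2 L1-HIT; vc=[]
#2 0x196→b50/s2 L1-HIT; vc=[]
#3 0x192→b50/s2 L1-HIT; vc=[]
#4 0x193→b50/s2 L1-HIT; vc=[]
#5 0x196→b50/s2 L1-HIT; vc=[]
#6 0x1d4→b58/s2 MISS; vc=[50]
#7 0x193→b50/s2 VC-HIT; vc=[58]
#8 0x190→b50/s2 L1-HIT; vc=[58]
#9 0x113→b34/s2 MISS; vc=[58,50]
#10 0x191→b50/s2 VC-HIT; vc=[58,34]
#11 0x195→b50/s2 L1-HIT; vc=[58,34]
#12 0x191→b50/s2 L1-HIT; vc=[58,34]
#13 0x1aa→b53/s5 MISS; vc=[58,34]
#14 0x6c→b13/s5 MISS; vc=[58,34,53]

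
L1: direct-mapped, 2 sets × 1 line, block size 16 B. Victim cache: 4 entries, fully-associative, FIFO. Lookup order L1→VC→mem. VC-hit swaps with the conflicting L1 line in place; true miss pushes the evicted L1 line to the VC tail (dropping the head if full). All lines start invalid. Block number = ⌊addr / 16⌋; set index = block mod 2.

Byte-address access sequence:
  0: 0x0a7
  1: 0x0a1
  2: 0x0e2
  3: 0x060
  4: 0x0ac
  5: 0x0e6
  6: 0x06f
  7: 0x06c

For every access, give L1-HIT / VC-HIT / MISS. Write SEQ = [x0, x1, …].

SEQ = [MISS, L1-HIT, MISS, MISS, VC-HIT, VC-HIT, VC-HIT, L1-HIT]

#0 0xa7→b10/s0 MISS; vc=[]
#1 0xa1→b10/s0 L1-HIT; vc=[]
#2 0xe2→b14/s0 MISS; vc=[10]
#3 0x60→b6/s0 MISS; vc=[10,14]
#4 0xac→b10/s0 VC-HIT; vc=[6,14]
#5 0xe6→b14/s0 VC-HIT; vc=[6,10]
#6 0x6f→b6/s0 VC-HIT; vc=[14,10]
#7 0x6c→b6/s0 L1-HIT; vc=[14,10]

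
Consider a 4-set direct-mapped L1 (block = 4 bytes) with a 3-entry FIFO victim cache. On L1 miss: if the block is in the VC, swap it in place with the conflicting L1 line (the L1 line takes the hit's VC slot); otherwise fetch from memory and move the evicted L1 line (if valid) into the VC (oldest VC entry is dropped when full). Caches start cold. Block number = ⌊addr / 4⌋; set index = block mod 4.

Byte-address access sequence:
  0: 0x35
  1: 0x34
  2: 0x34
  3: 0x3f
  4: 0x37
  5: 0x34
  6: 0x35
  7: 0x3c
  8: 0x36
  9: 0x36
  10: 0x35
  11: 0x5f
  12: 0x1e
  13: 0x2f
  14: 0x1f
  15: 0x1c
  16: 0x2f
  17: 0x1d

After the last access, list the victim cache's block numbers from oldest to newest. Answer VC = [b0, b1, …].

  [0] addr=0x35 blk=13 s=1: MISS | VC []
  [1] addr=0x34 blk=13 s=1: L1-HIT | VC []
  [2] addr=0x34 blk=13 s=1: L1-HIT | VC []
  [3] addr=0x3f blk=15 s=3: MISS | VC []
  [4] addr=0x37 blk=13 s=1: L1-HIT | VC []
  [5] addr=0x34 blk=13 s=1: L1-HIT | VC []
  [6] addr=0x35 blk=13 s=1: L1-HIT | VC []
  [7] addr=0x3c blk=15 s=3: L1-HIT | VC []
  [8] addr=0x36 blk=13 s=1: L1-HIT | VC []
  [9] addr=0x36 blk=13 s=1: L1-HIT | VC []
  [10] addr=0x35 blk=13 s=1: L1-HIT | VC []
  [11] addr=0x5f blk=23 s=3: MISS | VC [15]
  [12] addr=0x1e blk=7 s=3: MISS | VC [15, 23]
  [13] addr=0x2f blk=11 s=3: MISS | VC [15, 23, 7]
  [14] addr=0x1f blk=7 s=3: VC-HIT | VC [15, 23, 11]
  [15] addr=0x1c blk=7 s=3: L1-HIT | VC [15, 23, 11]
  [16] addr=0x2f blk=11 s=3: VC-HIT | VC [15, 23, 7]
  [17] addr=0x1d blk=7 s=3: VC-HIT | VC [15, 23, 11]

VC = [15, 23, 11]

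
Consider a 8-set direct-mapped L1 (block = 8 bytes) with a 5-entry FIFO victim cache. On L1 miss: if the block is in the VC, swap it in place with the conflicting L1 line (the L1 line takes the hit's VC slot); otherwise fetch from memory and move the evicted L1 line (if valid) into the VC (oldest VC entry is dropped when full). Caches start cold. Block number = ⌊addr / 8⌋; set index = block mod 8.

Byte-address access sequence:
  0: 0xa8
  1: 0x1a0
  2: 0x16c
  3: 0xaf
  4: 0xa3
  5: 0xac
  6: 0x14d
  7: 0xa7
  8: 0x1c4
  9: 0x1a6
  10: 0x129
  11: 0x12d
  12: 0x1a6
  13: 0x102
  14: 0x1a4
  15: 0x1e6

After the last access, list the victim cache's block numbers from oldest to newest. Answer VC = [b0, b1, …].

VC = [45, 20, 21, 56, 52]

0: 0xa8 (blk 21, set 5) → MISS  vc=[]
1: 0x1a0 (blk 52, set 4) → MISS  vc=[]
2: 0x16c (blk 45, set 5) → MISS  vc=[21]
3: 0xaf (blk 21, set 5) → VC-HIT  vc=[45]
4: 0xa3 (blk 20, set 4) → MISS  vc=[45, 52]
5: 0xac (blk 21, set 5) → L1-HIT  vc=[45, 52]
6: 0x14d (blk 41, set 1) → MISS  vc=[45, 52]
7: 0xa7 (blk 20, set 4) → L1-HIT  vc=[45, 52]
8: 0x1c4 (blk 56, set 0) → MISS  vc=[45, 52]
9: 0x1a6 (blk 52, set 4) → VC-HIT  vc=[45, 20]
10: 0x129 (blk 37, set 5) → MISS  vc=[45, 20, 21]
11: 0x12d (blk 37, set 5) → L1-HIT  vc=[45, 20, 21]
12: 0x1a6 (blk 52, set 4) → L1-HIT  vc=[45, 20, 21]
13: 0x102 (blk 32, set 0) → MISS  vc=[45, 20, 21, 56]
14: 0x1a4 (blk 52, set 4) → L1-HIT  vc=[45, 20, 21, 56]
15: 0x1e6 (blk 60, set 4) → MISS  vc=[45, 20, 21, 56, 52]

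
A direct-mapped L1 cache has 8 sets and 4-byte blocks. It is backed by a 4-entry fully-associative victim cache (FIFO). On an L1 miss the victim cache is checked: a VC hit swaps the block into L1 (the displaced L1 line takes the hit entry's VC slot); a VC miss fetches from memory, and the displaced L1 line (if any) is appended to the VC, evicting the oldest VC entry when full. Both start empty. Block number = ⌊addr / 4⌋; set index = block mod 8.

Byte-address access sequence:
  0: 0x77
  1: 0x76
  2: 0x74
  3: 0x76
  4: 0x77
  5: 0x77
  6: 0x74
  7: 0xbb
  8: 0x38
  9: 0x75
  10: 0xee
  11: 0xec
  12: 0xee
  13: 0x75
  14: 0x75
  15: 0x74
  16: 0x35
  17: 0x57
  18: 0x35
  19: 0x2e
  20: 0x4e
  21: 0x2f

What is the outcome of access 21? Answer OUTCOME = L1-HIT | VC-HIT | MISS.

#0 0x77→b29/s5 MISS; vc=[]
#1 0x76→b29/s5 L1-HIT; vc=[]
#2 0x74→b29/s5 L1-HIT; vc=[]
#3 0x76→b29/s5 L1-HIT; vc=[]
#4 0x77→b29/s5 L1-HIT; vc=[]
#5 0x77→b29/s5 L1-HIT; vc=[]
#6 0x74→b29/s5 L1-HIT; vc=[]
#7 0xbb→b46/s6 MISS; vc=[]
#8 0x38→b14/s6 MISS; vc=[46]
#9 0x75→b29/s5 L1-HIT; vc=[46]
#10 0xee→b59/s3 MISS; vc=[46]
#11 0xec→b59/s3 L1-HIT; vc=[46]
#12 0xee→b59/s3 L1-HIT; vc=[46]
#13 0x75→b29/s5 L1-HIT; vc=[46]
#14 0x75→b29/s5 L1-HIT; vc=[46]
#15 0x74→b29/s5 L1-HIT; vc=[46]
#16 0x35→b13/s5 MISS; vc=[46,29]
#17 0x57→b21/s5 MISS; vc=[46,29,13]
#18 0x35→b13/s5 VC-HIT; vc=[46,29,21]
#19 0x2e→b11/s3 MISS; vc=[46,29,21,59]
#20 0x4e→b19/s3 MISS; vc=[29,21,59,11]
#21 0x2f→b11/s3 VC-HIT; vc=[29,21,59,19]

OUTCOME = VC-HIT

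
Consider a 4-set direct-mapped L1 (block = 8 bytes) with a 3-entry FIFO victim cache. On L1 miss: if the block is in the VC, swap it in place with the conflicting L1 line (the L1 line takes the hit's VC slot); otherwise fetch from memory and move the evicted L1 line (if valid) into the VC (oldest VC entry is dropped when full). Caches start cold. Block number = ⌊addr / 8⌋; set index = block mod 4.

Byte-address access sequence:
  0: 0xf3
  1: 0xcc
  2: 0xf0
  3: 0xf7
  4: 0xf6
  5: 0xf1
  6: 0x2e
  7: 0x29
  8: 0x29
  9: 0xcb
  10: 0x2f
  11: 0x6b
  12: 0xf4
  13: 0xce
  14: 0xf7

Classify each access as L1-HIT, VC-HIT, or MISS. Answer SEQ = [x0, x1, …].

SEQ = [MISS, MISS, L1-HIT, L1-HIT, L1-HIT, L1-HIT, MISS, L1-HIT, L1-HIT, VC-HIT, VC-HIT, MISS, L1-HIT, VC-HIT, L1-HIT]

0: 0xf3 (blk 30, set 2) → MISS  vc=[]
1: 0xcc (blk 25, set 1) → MISS  vc=[]
2: 0xf0 (blk 30, set 2) → L1-HIT  vc=[]
3: 0xf7 (blk 30, set 2) → L1-HIT  vc=[]
4: 0xf6 (blk 30, set 2) → L1-HIT  vc=[]
5: 0xf1 (blk 30, set 2) → L1-HIT  vc=[]
6: 0x2e (blk 5, set 1) → MISS  vc=[25]
7: 0x29 (blk 5, set 1) → L1-HIT  vc=[25]
8: 0x29 (blk 5, set 1) → L1-HIT  vc=[25]
9: 0xcb (blk 25, set 1) → VC-HIT  vc=[5]
10: 0x2f (blk 5, set 1) → VC-HIT  vc=[25]
11: 0x6b (blk 13, set 1) → MISS  vc=[25, 5]
12: 0xf4 (blk 30, set 2) → L1-HIT  vc=[25, 5]
13: 0xce (blk 25, set 1) → VC-HIT  vc=[13, 5]
14: 0xf7 (blk 30, set 2) → L1-HIT  vc=[13, 5]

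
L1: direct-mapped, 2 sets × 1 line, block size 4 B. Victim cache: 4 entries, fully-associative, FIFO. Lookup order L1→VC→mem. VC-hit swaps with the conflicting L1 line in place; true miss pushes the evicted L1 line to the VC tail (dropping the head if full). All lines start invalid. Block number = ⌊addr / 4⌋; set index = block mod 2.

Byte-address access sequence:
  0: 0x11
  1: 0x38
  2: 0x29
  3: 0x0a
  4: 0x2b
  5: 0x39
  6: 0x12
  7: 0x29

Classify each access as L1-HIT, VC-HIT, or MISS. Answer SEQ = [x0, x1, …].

SEQ = [MISS, MISS, MISS, MISS, VC-HIT, VC-HIT, VC-HIT, VC-HIT]

  [0] addr=0x11 blk=4 s=0: MISS | VC []
  [1] addr=0x38 blk=14 s=0: MISS | VC [4]
  [2] addr=0x29 blk=10 s=0: MISS | VC [4, 14]
  [3] addr=0xa blk=2 s=0: MISS | VC [4, 14, 10]
  [4] addr=0x2b blk=10 s=0: VC-HIT | VC [4, 14, 2]
  [5] addr=0x39 blk=14 s=0: VC-HIT | VC [4, 10, 2]
  [6] addr=0x12 blk=4 s=0: VC-HIT | VC [14, 10, 2]
  [7] addr=0x29 blk=10 s=0: VC-HIT | VC [14, 4, 2]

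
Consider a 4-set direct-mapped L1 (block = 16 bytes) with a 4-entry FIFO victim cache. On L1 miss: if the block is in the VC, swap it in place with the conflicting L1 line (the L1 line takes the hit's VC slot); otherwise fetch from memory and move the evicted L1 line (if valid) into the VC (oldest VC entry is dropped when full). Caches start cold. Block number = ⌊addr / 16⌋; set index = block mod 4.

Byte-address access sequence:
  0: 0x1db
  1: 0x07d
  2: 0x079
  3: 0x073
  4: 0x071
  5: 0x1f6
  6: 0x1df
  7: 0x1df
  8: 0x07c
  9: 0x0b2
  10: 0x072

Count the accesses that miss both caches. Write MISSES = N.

MISSES = 4

  [0] addr=0x1db blk=29 s=1: MISS | VC []
  [1] addr=0x7d blk=7 s=3: MISS | VC []
  [2] addr=0x79 blk=7 s=3: L1-HIT | VC []
  [3] addr=0x73 blk=7 s=3: L1-HIT | VC []
  [4] addr=0x71 blk=7 s=3: L1-HIT | VC []
  [5] addr=0x1f6 blk=31 s=3: MISS | VC [7]
  [6] addr=0x1df blk=29 s=1: L1-HIT | VC [7]
  [7] addr=0x1df blk=29 s=1: L1-HIT | VC [7]
  [8] addr=0x7c blk=7 s=3: VC-HIT | VC [31]
  [9] addr=0xb2 blk=11 s=3: MISS | VC [31, 7]
  [10] addr=0x72 blk=7 s=3: VC-HIT | VC [31, 11]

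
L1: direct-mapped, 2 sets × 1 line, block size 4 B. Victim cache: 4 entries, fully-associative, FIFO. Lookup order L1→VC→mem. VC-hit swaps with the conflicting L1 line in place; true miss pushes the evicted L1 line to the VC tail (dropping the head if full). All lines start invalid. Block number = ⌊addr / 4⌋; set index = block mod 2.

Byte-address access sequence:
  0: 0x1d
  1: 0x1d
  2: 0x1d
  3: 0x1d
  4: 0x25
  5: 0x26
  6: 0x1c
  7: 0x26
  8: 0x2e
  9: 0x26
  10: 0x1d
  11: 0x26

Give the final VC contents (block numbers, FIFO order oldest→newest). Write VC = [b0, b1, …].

VC = [7, 11]

  [0] addr=0x1d blk=7 s=1: MISS | VC []
  [1] addr=0x1d blk=7 s=1: L1-HIT | VC []
  [2] addr=0x1d blk=7 s=1: L1-HIT | VC []
  [3] addr=0x1d blk=7 s=1: L1-HIT | VC []
  [4] addr=0x25 blk=9 s=1: MISS | VC [7]
  [5] addr=0x26 blk=9 s=1: L1-HIT | VC [7]
  [6] addr=0x1c blk=7 s=1: VC-HIT | VC [9]
  [7] addr=0x26 blk=9 s=1: VC-HIT | VC [7]
  [8] addr=0x2e blk=11 s=1: MISS | VC [7, 9]
  [9] addr=0x26 blk=9 s=1: VC-HIT | VC [7, 11]
  [10] addr=0x1d blk=7 s=1: VC-HIT | VC [9, 11]
  [11] addr=0x26 blk=9 s=1: VC-HIT | VC [7, 11]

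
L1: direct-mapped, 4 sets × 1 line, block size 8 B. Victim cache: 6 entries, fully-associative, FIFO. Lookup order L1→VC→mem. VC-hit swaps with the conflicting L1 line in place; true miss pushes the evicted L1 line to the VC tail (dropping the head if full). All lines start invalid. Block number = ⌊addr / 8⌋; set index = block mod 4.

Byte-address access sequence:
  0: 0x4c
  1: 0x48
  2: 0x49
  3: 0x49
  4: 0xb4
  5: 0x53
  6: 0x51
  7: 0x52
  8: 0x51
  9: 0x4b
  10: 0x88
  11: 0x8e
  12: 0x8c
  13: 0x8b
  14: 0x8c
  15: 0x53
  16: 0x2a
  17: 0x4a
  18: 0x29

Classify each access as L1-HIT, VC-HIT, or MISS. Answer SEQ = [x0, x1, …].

SEQ = [MISS, L1-HIT, L1-HIT, L1-HIT, MISS, MISS, L1-HIT, L1-HIT, L1-HIT, L1-HIT, MISS, L1-HIT, L1-HIT, L1-HIT, L1-HIT, L1-HIT, MISS, VC-HIT, VC-HIT]

  [0] addr=0x4c blk=9 s=1: MISS | VC []
  [1] addr=0x48 blk=9 s=1: L1-HIT | VC []
  [2] addr=0x49 blk=9 s=1: L1-HIT | VC []
  [3] addr=0x49 blk=9 s=1: L1-HIT | VC []
  [4] addr=0xb4 blk=22 s=2: MISS | VC []
  [5] addr=0x53 blk=10 s=2: MISS | VC [22]
  [6] addr=0x51 blk=10 s=2: L1-HIT | VC [22]
  [7] addr=0x52 blk=10 s=2: L1-HIT | VC [22]
  [8] addr=0x51 blk=10 s=2: L1-HIT | VC [22]
  [9] addr=0x4b blk=9 s=1: L1-HIT | VC [22]
  [10] addr=0x88 blk=17 s=1: MISS | VC [22, 9]
  [11] addr=0x8e blk=17 s=1: L1-HIT | VC [22, 9]
  [12] addr=0x8c blk=17 s=1: L1-HIT | VC [22, 9]
  [13] addr=0x8b blk=17 s=1: L1-HIT | VC [22, 9]
  [14] addr=0x8c blk=17 s=1: L1-HIT | VC [22, 9]
  [15] addr=0x53 blk=10 s=2: L1-HIT | VC [22, 9]
  [16] addr=0x2a blk=5 s=1: MISS | VC [22, 9, 17]
  [17] addr=0x4a blk=9 s=1: VC-HIT | VC [22, 5, 17]
  [18] addr=0x29 blk=5 s=1: VC-HIT | VC [22, 9, 17]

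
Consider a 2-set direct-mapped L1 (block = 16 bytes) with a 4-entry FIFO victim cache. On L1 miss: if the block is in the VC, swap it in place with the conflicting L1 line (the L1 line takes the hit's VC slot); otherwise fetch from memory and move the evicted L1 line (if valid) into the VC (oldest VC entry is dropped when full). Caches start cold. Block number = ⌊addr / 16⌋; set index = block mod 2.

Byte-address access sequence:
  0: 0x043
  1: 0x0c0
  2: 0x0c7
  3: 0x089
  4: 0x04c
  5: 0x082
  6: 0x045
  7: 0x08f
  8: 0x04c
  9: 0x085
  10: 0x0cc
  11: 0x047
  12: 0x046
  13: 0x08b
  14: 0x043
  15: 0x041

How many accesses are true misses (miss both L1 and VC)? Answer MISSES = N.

  [0] addr=0x43 blk=4 s=0: MISS | VC []
  [1] addr=0xc0 blk=12 s=0: MISS | VC [4]
  [2] addr=0xc7 blk=12 s=0: L1-HIT | VC [4]
  [3] addr=0x89 blk=8 s=0: MISS | VC [4, 12]
  [4] addr=0x4c blk=4 s=0: VC-HIT | VC [8, 12]
  [5] addr=0x82 blk=8 s=0: VC-HIT | VC [4, 12]
  [6] addr=0x45 blk=4 s=0: VC-HIT | VC [8, 12]
  [7] addr=0x8f blk=8 s=0: VC-HIT | VC [4, 12]
  [8] addr=0x4c blk=4 s=0: VC-HIT | VC [8, 12]
  [9] addr=0x85 blk=8 s=0: VC-HIT | VC [4, 12]
  [10] addr=0xcc blk=12 s=0: VC-HIT | VC [4, 8]
  [11] addr=0x47 blk=4 s=0: VC-HIT | VC [12, 8]
  [12] addr=0x46 blk=4 s=0: L1-HIT | VC [12, 8]
  [13] addr=0x8b blk=8 s=0: VC-HIT | VC [12, 4]
  [14] addr=0x43 blk=4 s=0: VC-HIT | VC [12, 8]
  [15] addr=0x41 blk=4 s=0: L1-HIT | VC [12, 8]

MISSES = 3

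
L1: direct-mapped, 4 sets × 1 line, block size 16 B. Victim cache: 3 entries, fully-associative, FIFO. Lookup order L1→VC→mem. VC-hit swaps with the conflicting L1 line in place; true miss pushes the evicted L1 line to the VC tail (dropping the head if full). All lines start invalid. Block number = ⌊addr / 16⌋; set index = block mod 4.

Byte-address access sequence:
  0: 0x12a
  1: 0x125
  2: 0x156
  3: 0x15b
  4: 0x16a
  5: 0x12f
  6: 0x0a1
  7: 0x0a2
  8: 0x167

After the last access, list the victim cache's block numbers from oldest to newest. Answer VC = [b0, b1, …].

VC = [10, 18]

0: 0x12a (blk 18, set 2) → MISS  vc=[]
1: 0x125 (blk 18, set 2) → L1-HIT  vc=[]
2: 0x156 (blk 21, set 1) → MISS  vc=[]
3: 0x15b (blk 21, set 1) → L1-HIT  vc=[]
4: 0x16a (blk 22, set 2) → MISS  vc=[18]
5: 0x12f (blk 18, set 2) → VC-HIT  vc=[22]
6: 0xa1 (blk 10, set 2) → MISS  vc=[22, 18]
7: 0xa2 (blk 10, set 2) → L1-HIT  vc=[22, 18]
8: 0x167 (blk 22, set 2) → VC-HIT  vc=[10, 18]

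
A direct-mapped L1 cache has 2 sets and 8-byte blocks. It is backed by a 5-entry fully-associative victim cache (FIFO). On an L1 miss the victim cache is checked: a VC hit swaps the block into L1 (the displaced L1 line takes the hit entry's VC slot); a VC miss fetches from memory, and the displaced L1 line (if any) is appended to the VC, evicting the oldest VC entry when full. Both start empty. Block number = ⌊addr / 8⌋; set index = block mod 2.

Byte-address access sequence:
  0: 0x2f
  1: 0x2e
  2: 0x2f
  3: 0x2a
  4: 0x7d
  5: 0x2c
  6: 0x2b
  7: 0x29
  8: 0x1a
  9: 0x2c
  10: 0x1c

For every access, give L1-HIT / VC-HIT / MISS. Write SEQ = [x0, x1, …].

SEQ = [MISS, L1-HIT, L1-HIT, L1-HIT, MISS, VC-HIT, L1-HIT, L1-HIT, MISS, VC-HIT, VC-HIT]

  [0] addr=0x2f blk=5 s=1: MISS | VC []
  [1] addr=0x2e blk=5 s=1: L1-HIT | VC []
  [2] addr=0x2f blk=5 s=1: L1-HIT | VC []
  [3] addr=0x2a blk=5 s=1: L1-HIT | VC []
  [4] addr=0x7d blk=15 s=1: MISS | VC [5]
  [5] addr=0x2c blk=5 s=1: VC-HIT | VC [15]
  [6] addr=0x2b blk=5 s=1: L1-HIT | VC [15]
  [7] addr=0x29 blk=5 s=1: L1-HIT | VC [15]
  [8] addr=0x1a blk=3 s=1: MISS | VC [15, 5]
  [9] addr=0x2c blk=5 s=1: VC-HIT | VC [15, 3]
  [10] addr=0x1c blk=3 s=1: VC-HIT | VC [15, 5]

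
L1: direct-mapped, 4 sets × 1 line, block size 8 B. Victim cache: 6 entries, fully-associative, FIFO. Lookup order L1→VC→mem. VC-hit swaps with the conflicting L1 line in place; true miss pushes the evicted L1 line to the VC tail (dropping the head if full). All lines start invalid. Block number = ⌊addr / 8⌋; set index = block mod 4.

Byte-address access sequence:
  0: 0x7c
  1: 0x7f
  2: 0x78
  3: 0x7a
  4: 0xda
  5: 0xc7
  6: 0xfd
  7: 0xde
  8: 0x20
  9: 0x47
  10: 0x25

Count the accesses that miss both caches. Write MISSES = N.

#0 0x7c→b15/s3 MISS; vc=[]
#1 0x7f→b15/s3 L1-HIT; vc=[]
#2 0x78→b15/s3 L1-HIT; vc=[]
#3 0x7a→b15/s3 L1-HIT; vc=[]
#4 0xda→b27/s3 MISS; vc=[15]
#5 0xc7→b24/s0 MISS; vc=[15]
#6 0xfd→b31/s3 MISS; vc=[15,27]
#7 0xde→b27/s3 VC-HIT; vc=[15,31]
#8 0x20→b4/s0 MISS; vc=[15,31,24]
#9 0x47→b8/s0 MISS; vc=[15,31,24,4]
#10 0x25→b4/s0 VC-HIT; vc=[15,31,24,8]

MISSES = 6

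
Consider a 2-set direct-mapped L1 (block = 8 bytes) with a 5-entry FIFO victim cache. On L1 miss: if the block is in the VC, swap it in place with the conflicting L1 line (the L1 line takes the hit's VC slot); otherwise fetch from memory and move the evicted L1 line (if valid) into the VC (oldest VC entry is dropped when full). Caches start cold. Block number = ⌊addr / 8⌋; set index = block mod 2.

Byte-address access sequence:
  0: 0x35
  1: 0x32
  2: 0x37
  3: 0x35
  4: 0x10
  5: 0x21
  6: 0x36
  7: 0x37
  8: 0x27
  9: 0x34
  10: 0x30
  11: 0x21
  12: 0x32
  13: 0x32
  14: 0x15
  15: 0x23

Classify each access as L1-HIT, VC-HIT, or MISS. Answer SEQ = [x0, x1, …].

0: 0x35 (blk 6, set 0) → MISS  vc=[]
1: 0x32 (blk 6, set 0) → L1-HIT  vc=[]
2: 0x37 (blk 6, set 0) → L1-HIT  vc=[]
3: 0x35 (blk 6, set 0) → L1-HIT  vc=[]
4: 0x10 (blk 2, set 0) → MISS  vc=[6]
5: 0x21 (blk 4, set 0) → MISS  vc=[6, 2]
6: 0x36 (blk 6, set 0) → VC-HIT  vc=[4, 2]
7: 0x37 (blk 6, set 0) → L1-HIT  vc=[4, 2]
8: 0x27 (blk 4, set 0) → VC-HIT  vc=[6, 2]
9: 0x34 (blk 6, set 0) → VC-HIT  vc=[4, 2]
10: 0x30 (blk 6, set 0) → L1-HIT  vc=[4, 2]
11: 0x21 (blk 4, set 0) → VC-HIT  vc=[6, 2]
12: 0x32 (blk 6, set 0) → VC-HIT  vc=[4, 2]
13: 0x32 (blk 6, set 0) → L1-HIT  vc=[4, 2]
14: 0x15 (blk 2, set 0) → VC-HIT  vc=[4, 6]
15: 0x23 (blk 4, set 0) → VC-HIT  vc=[2, 6]

SEQ = [MISS, L1-HIT, L1-HIT, L1-HIT, MISS, MISS, VC-HIT, L1-HIT, VC-HIT, VC-HIT, L1-HIT, VC-HIT, VC-HIT, L1-HIT, VC-HIT, VC-HIT]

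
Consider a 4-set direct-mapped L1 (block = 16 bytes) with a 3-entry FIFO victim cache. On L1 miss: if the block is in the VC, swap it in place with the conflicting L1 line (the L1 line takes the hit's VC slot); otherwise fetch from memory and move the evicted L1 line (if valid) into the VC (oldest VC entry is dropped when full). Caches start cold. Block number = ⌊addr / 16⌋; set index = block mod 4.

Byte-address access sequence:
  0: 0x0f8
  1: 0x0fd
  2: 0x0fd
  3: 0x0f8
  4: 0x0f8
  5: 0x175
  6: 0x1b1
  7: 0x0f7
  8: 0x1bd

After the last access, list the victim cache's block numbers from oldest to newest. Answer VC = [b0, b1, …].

#0 0xf8→b15/s3 MISS; vc=[]
#1 0xfd→b15/s3 L1-HIT; vc=[]
#2 0xfd→b15/s3 L1-HIT; vc=[]
#3 0xf8→b15/s3 L1-HIT; vc=[]
#4 0xf8→b15/s3 L1-HIT; vc=[]
#5 0x175→b23/s3 MISS; vc=[15]
#6 0x1b1→b27/s3 MISS; vc=[15,23]
#7 0xf7→b15/s3 VC-HIT; vc=[27,23]
#8 0x1bd→b27/s3 VC-HIT; vc=[15,23]

VC = [15, 23]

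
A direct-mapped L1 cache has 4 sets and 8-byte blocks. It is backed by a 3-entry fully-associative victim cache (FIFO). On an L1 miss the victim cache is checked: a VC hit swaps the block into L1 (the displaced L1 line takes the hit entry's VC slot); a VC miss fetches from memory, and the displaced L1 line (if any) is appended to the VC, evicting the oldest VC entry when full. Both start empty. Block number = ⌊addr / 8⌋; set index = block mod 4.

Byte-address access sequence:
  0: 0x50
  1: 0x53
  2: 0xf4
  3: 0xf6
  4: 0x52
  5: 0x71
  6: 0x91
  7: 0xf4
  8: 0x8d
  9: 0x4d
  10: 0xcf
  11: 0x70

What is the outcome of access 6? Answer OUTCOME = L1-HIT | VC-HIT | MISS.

0: 0x50 (blk 10, set 2) → MISS  vc=[]
1: 0x53 (blk 10, set 2) → L1-HIT  vc=[]
2: 0xf4 (blk 30, set 2) → MISS  vc=[10]
3: 0xf6 (blk 30, set 2) → L1-HIT  vc=[10]
4: 0x52 (blk 10, set 2) → VC-HIT  vc=[30]
5: 0x71 (blk 14, set 2) → MISS  vc=[30, 10]
6: 0x91 (blk 18, set 2) → MISS  vc=[30, 10, 14]
7: 0xf4 (blk 30, set 2) → VC-HIT  vc=[18, 10, 14]
8: 0x8d (blk 17, set 1) → MISS  vc=[18, 10, 14]
9: 0x4d (blk 9, set 1) → MISS  vc=[10, 14, 17]
10: 0xcf (blk 25, set 1) → MISS  vc=[14, 17, 9]
11: 0x70 (blk 14, set 2) → VC-HIT  vc=[30, 17, 9]

OUTCOME = MISS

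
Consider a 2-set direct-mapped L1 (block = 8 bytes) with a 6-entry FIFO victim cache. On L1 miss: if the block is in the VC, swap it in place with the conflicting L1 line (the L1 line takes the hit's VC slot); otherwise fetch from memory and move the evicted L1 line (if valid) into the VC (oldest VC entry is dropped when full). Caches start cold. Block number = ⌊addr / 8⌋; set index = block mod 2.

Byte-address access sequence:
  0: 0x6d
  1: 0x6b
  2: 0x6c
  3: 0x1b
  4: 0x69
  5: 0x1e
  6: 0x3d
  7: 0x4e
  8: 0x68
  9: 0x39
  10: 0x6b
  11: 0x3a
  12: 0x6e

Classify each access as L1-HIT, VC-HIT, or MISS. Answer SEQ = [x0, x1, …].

0: 0x6d (blk 13, set 1) → MISS  vc=[]
1: 0x6b (blk 13, set 1) → L1-HIT  vc=[]
2: 0x6c (blk 13, set 1) → L1-HIT  vc=[]
3: 0x1b (blk 3, set 1) → MISS  vc=[13]
4: 0x69 (blk 13, set 1) → VC-HIT  vc=[3]
5: 0x1e (blk 3, set 1) → VC-HIT  vc=[13]
6: 0x3d (blk 7, set 1) → MISS  vc=[13, 3]
7: 0x4e (blk 9, set 1) → MISS  vc=[13, 3, 7]
8: 0x68 (blk 13, set 1) → VC-HIT  vc=[9, 3, 7]
9: 0x39 (blk 7, set 1) → VC-HIT  vc=[9, 3, 13]
10: 0x6b (blk 13, set 1) → VC-HIT  vc=[9, 3, 7]
11: 0x3a (blk 7, set 1) → VC-HIT  vc=[9, 3, 13]
12: 0x6e (blk 13, set 1) → VC-HIT  vc=[9, 3, 7]

SEQ = [MISS, L1-HIT, L1-HIT, MISS, VC-HIT, VC-HIT, MISS, MISS, VC-HIT, VC-HIT, VC-HIT, VC-HIT, VC-HIT]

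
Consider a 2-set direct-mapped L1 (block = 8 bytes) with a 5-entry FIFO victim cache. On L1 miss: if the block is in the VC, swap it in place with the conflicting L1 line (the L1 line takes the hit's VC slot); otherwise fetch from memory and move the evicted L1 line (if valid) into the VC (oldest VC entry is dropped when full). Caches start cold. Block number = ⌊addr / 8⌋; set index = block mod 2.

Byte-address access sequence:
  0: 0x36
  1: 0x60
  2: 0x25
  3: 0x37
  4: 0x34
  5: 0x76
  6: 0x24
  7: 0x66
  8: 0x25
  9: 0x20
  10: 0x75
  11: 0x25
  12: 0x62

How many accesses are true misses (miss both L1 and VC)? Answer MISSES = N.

MISSES = 4

#0 0x36→b6/s0 MISS; vc=[]
#1 0x60→b12/s0 MISS; vc=[6]
#2 0x25→b4/s0 MISS; vc=[6,12]
#3 0x37→b6/s0 VC-HIT; vc=[4,12]
#4 0x34→b6/s0 L1-HIT; vc=[4,12]
#5 0x76→b14/s0 MISS; vc=[4,12,6]
#6 0x24→b4/s0 VC-HIT; vc=[14,12,6]
#7 0x66→b12/s0 VC-HIT; vc=[14,4,6]
#8 0x25→b4/s0 VC-HIT; vc=[14,12,6]
#9 0x20→b4/s0 L1-HIT; vc=[14,12,6]
#10 0x75→b14/s0 VC-HIT; vc=[4,12,6]
#11 0x25→b4/s0 VC-HIT; vc=[14,12,6]
#12 0x62→b12/s0 VC-HIT; vc=[14,4,6]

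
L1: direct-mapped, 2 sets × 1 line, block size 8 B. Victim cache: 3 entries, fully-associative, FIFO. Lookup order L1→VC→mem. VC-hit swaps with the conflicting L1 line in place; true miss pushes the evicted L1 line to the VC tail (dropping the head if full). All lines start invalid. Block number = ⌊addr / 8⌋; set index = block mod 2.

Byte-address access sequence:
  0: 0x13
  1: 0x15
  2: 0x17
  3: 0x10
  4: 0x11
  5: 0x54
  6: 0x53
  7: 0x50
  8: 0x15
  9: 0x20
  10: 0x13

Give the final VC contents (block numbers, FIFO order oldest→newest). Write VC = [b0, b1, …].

VC = [10, 4]

0: 0x13 (blk 2, set 0) → MISS  vc=[]
1: 0x15 (blk 2, set 0) → L1-HIT  vc=[]
2: 0x17 (blk 2, set 0) → L1-HIT  vc=[]
3: 0x10 (blk 2, set 0) → L1-HIT  vc=[]
4: 0x11 (blk 2, set 0) → L1-HIT  vc=[]
5: 0x54 (blk 10, set 0) → MISS  vc=[2]
6: 0x53 (blk 10, set 0) → L1-HIT  vc=[2]
7: 0x50 (blk 10, set 0) → L1-HIT  vc=[2]
8: 0x15 (blk 2, set 0) → VC-HIT  vc=[10]
9: 0x20 (blk 4, set 0) → MISS  vc=[10, 2]
10: 0x13 (blk 2, set 0) → VC-HIT  vc=[10, 4]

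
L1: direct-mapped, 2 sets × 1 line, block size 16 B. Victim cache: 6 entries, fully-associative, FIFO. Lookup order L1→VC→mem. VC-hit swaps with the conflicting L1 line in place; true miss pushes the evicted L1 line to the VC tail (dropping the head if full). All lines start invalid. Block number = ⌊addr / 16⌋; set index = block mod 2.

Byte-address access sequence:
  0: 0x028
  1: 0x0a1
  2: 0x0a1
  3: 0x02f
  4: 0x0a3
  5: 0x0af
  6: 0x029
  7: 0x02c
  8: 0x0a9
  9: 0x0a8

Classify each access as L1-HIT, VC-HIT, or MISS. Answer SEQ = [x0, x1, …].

SEQ = [MISS, MISS, L1-HIT, VC-HIT, VC-HIT, L1-HIT, VC-HIT, L1-HIT, VC-HIT, L1-HIT]

#0 0x28→b2/s0 MISS; vc=[]
#1 0xa1→b10/s0 MISS; vc=[2]
#2 0xa1→b10/s0 L1-HIT; vc=[2]
#3 0x2f→b2/s0 VC-HIT; vc=[10]
#4 0xa3→b10/s0 VC-HIT; vc=[2]
#5 0xaf→b10/s0 L1-HIT; vc=[2]
#6 0x29→b2/s0 VC-HIT; vc=[10]
#7 0x2c→b2/s0 L1-HIT; vc=[10]
#8 0xa9→b10/s0 VC-HIT; vc=[2]
#9 0xa8→b10/s0 L1-HIT; vc=[2]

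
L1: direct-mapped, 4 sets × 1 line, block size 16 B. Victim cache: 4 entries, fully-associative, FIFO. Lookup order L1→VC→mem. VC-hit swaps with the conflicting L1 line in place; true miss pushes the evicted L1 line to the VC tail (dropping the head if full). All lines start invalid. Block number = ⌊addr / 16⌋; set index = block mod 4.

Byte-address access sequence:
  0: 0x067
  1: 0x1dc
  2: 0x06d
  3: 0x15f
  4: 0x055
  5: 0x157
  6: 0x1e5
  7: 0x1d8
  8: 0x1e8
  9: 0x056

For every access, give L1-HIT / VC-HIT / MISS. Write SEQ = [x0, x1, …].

SEQ = [MISS, MISS, L1-HIT, MISS, MISS, VC-HIT, MISS, VC-HIT, L1-HIT, VC-HIT]

#0 0x67→b6/s2 MISS; vc=[]
#1 0x1dc→b29/s1 MISS; vc=[]
#2 0x6d→b6/s2 L1-HIT; vc=[]
#3 0x15f→b21/s1 MISS; vc=[29]
#4 0x55→b5/s1 MISS; vc=[29,21]
#5 0x157→b21/s1 VC-HIT; vc=[29,5]
#6 0x1e5→b30/s2 MISS; vc=[29,5,6]
#7 0x1d8→b29/s1 VC-HIT; vc=[21,5,6]
#8 0x1e8→b30/s2 L1-HIT; vc=[21,5,6]
#9 0x56→b5/s1 VC-HIT; vc=[21,29,6]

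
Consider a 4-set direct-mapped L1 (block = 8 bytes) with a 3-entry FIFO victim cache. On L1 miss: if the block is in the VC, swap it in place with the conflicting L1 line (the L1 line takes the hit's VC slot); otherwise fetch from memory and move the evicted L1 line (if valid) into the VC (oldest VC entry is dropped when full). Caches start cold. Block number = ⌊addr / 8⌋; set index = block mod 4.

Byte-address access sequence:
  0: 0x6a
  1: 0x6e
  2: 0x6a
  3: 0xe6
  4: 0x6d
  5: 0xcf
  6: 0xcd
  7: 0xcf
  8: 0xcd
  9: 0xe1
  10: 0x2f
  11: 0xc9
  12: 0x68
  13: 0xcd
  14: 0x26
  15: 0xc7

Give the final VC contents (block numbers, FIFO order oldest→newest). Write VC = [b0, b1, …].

VC = [5, 28, 4]

  [0] addr=0x6a blk=13 s=1: MISS | VC []
  [1] addr=0x6e blk=13 s=1: L1-HIT | VC []
  [2] addr=0x6a blk=13 s=1: L1-HIT | VC []
  [3] addr=0xe6 blk=28 s=0: MISS | VC []
  [4] addr=0x6d blk=13 s=1: L1-HIT | VC []
  [5] addr=0xcf blk=25 s=1: MISS | VC [13]
  [6] addr=0xcd blk=25 s=1: L1-HIT | VC [13]
  [7] addr=0xcf blk=25 s=1: L1-HIT | VC [13]
  [8] addr=0xcd blk=25 s=1: L1-HIT | VC [13]
  [9] addr=0xe1 blk=28 s=0: L1-HIT | VC [13]
  [10] addr=0x2f blk=5 s=1: MISS | VC [13, 25]
  [11] addr=0xc9 blk=25 s=1: VC-HIT | VC [13, 5]
  [12] addr=0x68 blk=13 s=1: VC-HIT | VC [25, 5]
  [13] addr=0xcd blk=25 s=1: VC-HIT | VC [13, 5]
  [14] addr=0x26 blk=4 s=0: MISS | VC [13, 5, 28]
  [15] addr=0xc7 blk=24 s=0: MISS | VC [5, 28, 4]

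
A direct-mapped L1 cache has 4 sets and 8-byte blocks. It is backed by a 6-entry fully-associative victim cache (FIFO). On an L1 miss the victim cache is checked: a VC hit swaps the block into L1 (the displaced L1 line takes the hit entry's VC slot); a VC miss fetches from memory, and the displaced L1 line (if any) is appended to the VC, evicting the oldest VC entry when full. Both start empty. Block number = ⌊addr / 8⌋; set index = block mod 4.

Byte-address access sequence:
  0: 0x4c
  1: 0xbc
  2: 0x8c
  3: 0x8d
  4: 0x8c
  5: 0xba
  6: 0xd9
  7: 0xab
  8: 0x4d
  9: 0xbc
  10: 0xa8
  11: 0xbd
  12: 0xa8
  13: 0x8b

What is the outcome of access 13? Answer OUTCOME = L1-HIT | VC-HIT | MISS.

  [0] addr=0x4c blk=9 s=1: MISS | VC []
  [1] addr=0xbc blk=23 s=3: MISS | VC []
  [2] addr=0x8c blk=17 s=1: MISS | VC [9]
  [3] addr=0x8d blk=17 s=1: L1-HIT | VC [9]
  [4] addr=0x8c blk=17 s=1: L1-HIT | VC [9]
  [5] addr=0xba blk=23 s=3: L1-HIT | VC [9]
  [6] addr=0xd9 blk=27 s=3: MISS | VC [9, 23]
  [7] addr=0xab blk=21 s=1: MISS | VC [9, 23, 17]
  [8] addr=0x4d blk=9 s=1: VC-HIT | VC [21, 23, 17]
  [9] addr=0xbc blk=23 s=3: VC-HIT | VC [21, 27, 17]
  [10] addr=0xa8 blk=21 s=1: VC-HIT | VC [9, 27, 17]
  [11] addr=0xbd blk=23 s=3: L1-HIT | VC [9, 27, 17]
  [12] addr=0xa8 blk=21 s=1: L1-HIT | VC [9, 27, 17]
  [13] addr=0x8b blk=17 s=1: VC-HIT | VC [9, 27, 21]

OUTCOME = VC-HIT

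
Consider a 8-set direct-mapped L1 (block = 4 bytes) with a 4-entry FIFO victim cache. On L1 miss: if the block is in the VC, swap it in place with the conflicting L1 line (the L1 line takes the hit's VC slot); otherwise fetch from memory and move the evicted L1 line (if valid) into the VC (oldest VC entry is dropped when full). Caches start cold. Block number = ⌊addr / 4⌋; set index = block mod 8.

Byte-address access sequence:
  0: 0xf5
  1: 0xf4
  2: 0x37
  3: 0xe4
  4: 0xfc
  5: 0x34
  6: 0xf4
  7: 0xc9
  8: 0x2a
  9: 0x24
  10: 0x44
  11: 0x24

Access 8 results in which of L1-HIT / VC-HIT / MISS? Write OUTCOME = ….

OUTCOME = MISS

  [0] addr=0xf5 blk=61 s=5: MISS | VC []
  [1] addr=0xf4 blk=61 s=5: L1-HIT | VC []
  [2] addr=0x37 blk=13 s=5: MISS | VC [61]
  [3] addr=0xe4 blk=57 s=1: MISS | VC [61]
  [4] addr=0xfc blk=63 s=7: MISS | VC [61]
  [5] addr=0x34 blk=13 s=5: L1-HIT | VC [61]
  [6] addr=0xf4 blk=61 s=5: VC-HIT | VC [13]
  [7] addr=0xc9 blk=50 s=2: MISS | VC [13]
  [8] addr=0x2a blk=10 s=2: MISS | VC [13, 50]
  [9] addr=0x24 blk=9 s=1: MISS | VC [13, 50, 57]
  [10] addr=0x44 blk=17 s=1: MISS | VC [13, 50, 57, 9]
  [11] addr=0x24 blk=9 s=1: VC-HIT | VC [13, 50, 57, 17]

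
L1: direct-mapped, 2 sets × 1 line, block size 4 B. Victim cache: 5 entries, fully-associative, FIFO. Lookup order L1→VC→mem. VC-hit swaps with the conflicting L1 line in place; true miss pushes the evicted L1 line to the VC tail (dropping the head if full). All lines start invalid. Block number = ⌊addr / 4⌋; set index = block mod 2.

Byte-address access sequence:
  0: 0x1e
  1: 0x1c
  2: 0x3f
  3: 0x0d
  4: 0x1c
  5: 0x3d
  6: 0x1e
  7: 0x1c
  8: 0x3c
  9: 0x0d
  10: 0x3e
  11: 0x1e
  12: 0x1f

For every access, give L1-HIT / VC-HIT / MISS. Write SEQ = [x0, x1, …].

0: 0x1e (blk 7, set 1) → MISS  vc=[]
1: 0x1c (blk 7, set 1) → L1-HIT  vc=[]
2: 0x3f (blk 15, set 1) → MISS  vc=[7]
3: 0xd (blk 3, set 1) → MISS  vc=[7, 15]
4: 0x1c (blk 7, set 1) → VC-HIT  vc=[3, 15]
5: 0x3d (blk 15, set 1) → VC-HIT  vc=[3, 7]
6: 0x1e (blk 7, set 1) → VC-HIT  vc=[3, 15]
7: 0x1c (blk 7, set 1) → L1-HIT  vc=[3, 15]
8: 0x3c (blk 15, set 1) → VC-HIT  vc=[3, 7]
9: 0xd (blk 3, set 1) → VC-HIT  vc=[15, 7]
10: 0x3e (blk 15, set 1) → VC-HIT  vc=[3, 7]
11: 0x1e (blk 7, set 1) → VC-HIT  vc=[3, 15]
12: 0x1f (blk 7, set 1) → L1-HIT  vc=[3, 15]

SEQ = [MISS, L1-HIT, MISS, MISS, VC-HIT, VC-HIT, VC-HIT, L1-HIT, VC-HIT, VC-HIT, VC-HIT, VC-HIT, L1-HIT]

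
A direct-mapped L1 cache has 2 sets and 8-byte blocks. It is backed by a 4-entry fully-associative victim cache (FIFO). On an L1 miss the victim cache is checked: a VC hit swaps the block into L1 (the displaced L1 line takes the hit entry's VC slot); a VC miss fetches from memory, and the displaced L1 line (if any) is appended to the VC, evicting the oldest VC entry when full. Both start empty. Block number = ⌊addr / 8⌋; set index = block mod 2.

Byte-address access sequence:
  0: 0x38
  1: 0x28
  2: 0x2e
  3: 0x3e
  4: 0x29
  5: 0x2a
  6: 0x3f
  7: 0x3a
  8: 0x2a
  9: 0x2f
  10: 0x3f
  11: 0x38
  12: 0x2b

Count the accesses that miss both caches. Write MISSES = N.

  [0] addr=0x38 blk=7 s=1: MISS | VC []
  [1] addr=0x28 blk=5 s=1: MISS | VC [7]
  [2] addr=0x2e blk=5 s=1: L1-HIT | VC [7]
  [3] addr=0x3e blk=7 s=1: VC-HIT | VC [5]
  [4] addr=0x29 blk=5 s=1: VC-HIT | VC [7]
  [5] addr=0x2a blk=5 s=1: L1-HIT | VC [7]
  [6] addr=0x3f blk=7 s=1: VC-HIT | VC [5]
  [7] addr=0x3a blk=7 s=1: L1-HIT | VC [5]
  [8] addr=0x2a blk=5 s=1: VC-HIT | VC [7]
  [9] addr=0x2f blk=5 s=1: L1-HIT | VC [7]
  [10] addr=0x3f blk=7 s=1: VC-HIT | VC [5]
  [11] addr=0x38 blk=7 s=1: L1-HIT | VC [5]
  [12] addr=0x2b blk=5 s=1: VC-HIT | VC [7]

MISSES = 2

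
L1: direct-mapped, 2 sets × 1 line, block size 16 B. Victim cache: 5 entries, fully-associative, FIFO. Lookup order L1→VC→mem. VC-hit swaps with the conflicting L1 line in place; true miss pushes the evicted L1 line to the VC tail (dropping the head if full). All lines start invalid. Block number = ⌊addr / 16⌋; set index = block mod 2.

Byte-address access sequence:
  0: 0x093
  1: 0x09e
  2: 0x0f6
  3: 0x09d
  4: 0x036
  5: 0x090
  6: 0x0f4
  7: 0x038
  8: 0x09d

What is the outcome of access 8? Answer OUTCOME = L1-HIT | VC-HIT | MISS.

0: 0x93 (blk 9, set 1) → MISS  vc=[]
1: 0x9e (blk 9, set 1) → L1-HIT  vc=[]
2: 0xf6 (blk 15, set 1) → MISS  vc=[9]
3: 0x9d (blk 9, set 1) → VC-HIT  vc=[15]
4: 0x36 (blk 3, set 1) → MISS  vc=[15, 9]
5: 0x90 (blk 9, set 1) → VC-HIT  vc=[15, 3]
6: 0xf4 (blk 15, set 1) → VC-HIT  vc=[9, 3]
7: 0x38 (blk 3, set 1) → VC-HIT  vc=[9, 15]
8: 0x9d (blk 9, set 1) → VC-HIT  vc=[3, 15]

OUTCOME = VC-HIT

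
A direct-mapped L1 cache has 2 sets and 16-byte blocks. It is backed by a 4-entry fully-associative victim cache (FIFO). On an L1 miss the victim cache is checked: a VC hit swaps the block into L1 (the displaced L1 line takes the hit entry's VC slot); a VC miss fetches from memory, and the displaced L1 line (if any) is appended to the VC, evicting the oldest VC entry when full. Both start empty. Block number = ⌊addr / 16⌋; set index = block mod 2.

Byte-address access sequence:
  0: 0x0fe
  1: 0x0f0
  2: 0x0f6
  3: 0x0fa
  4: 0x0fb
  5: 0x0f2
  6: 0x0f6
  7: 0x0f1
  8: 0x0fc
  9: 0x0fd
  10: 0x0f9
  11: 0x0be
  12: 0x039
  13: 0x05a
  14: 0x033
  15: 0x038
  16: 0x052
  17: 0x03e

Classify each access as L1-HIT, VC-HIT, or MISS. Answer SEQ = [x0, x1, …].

SEQ = [MISS, L1-HIT, L1-HIT, L1-HIT, L1-HIT, L1-HIT, L1-HIT, L1-HIT, L1-HIT, L1-HIT, L1-HIT, MISS, MISS, MISS, VC-HIT, L1-HIT, VC-HIT, VC-HIT]

  [0] addr=0xfe blk=15 s=1: MISS | VC []
  [1] addr=0xf0 blk=15 s=1: L1-HIT | VC []
  [2] addr=0xf6 blk=15 s=1: L1-HIT | VC []
  [3] addr=0xfa blk=15 s=1: L1-HIT | VC []
  [4] addr=0xfb blk=15 s=1: L1-HIT | VC []
  [5] addr=0xf2 blk=15 s=1: L1-HIT | VC []
  [6] addr=0xf6 blk=15 s=1: L1-HIT | VC []
  [7] addr=0xf1 blk=15 s=1: L1-HIT | VC []
  [8] addr=0xfc blk=15 s=1: L1-HIT | VC []
  [9] addr=0xfd blk=15 s=1: L1-HIT | VC []
  [10] addr=0xf9 blk=15 s=1: L1-HIT | VC []
  [11] addr=0xbe blk=11 s=1: MISS | VC [15]
  [12] addr=0x39 blk=3 s=1: MISS | VC [15, 11]
  [13] addr=0x5a blk=5 s=1: MISS | VC [15, 11, 3]
  [14] addr=0x33 blk=3 s=1: VC-HIT | VC [15, 11, 5]
  [15] addr=0x38 blk=3 s=1: L1-HIT | VC [15, 11, 5]
  [16] addr=0x52 blk=5 s=1: VC-HIT | VC [15, 11, 3]
  [17] addr=0x3e blk=3 s=1: VC-HIT | VC [15, 11, 5]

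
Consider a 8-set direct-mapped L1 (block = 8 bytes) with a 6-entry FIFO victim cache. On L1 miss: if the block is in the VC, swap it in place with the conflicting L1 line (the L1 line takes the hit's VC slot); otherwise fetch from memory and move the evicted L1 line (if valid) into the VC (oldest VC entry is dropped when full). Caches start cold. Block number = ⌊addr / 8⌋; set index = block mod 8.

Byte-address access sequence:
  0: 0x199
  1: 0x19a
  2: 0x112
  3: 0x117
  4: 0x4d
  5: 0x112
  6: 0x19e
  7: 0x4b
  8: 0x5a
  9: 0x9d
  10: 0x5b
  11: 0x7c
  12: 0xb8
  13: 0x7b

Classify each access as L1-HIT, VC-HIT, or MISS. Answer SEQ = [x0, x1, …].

SEQ = [MISS, L1-HIT, MISS, L1-HIT, MISS, L1-HIT, L1-HIT, L1-HIT, MISS, MISS, VC-HIT, MISS, MISS, VC-HIT]

0: 0x199 (blk 51, set 3) → MISS  vc=[]
1: 0x19a (blk 51, set 3) → L1-HIT  vc=[]
2: 0x112 (blk 34, set 2) → MISS  vc=[]
3: 0x117 (blk 34, set 2) → L1-HIT  vc=[]
4: 0x4d (blk 9, set 1) → MISS  vc=[]
5: 0x112 (blk 34, set 2) → L1-HIT  vc=[]
6: 0x19e (blk 51, set 3) → L1-HIT  vc=[]
7: 0x4b (blk 9, set 1) → L1-HIT  vc=[]
8: 0x5a (blk 11, set 3) → MISS  vc=[51]
9: 0x9d (blk 19, set 3) → MISS  vc=[51, 11]
10: 0x5b (blk 11, set 3) → VC-HIT  vc=[51, 19]
11: 0x7c (blk 15, set 7) → MISS  vc=[51, 19]
12: 0xb8 (blk 23, set 7) → MISS  vc=[51, 19, 15]
13: 0x7b (blk 15, set 7) → VC-HIT  vc=[51, 19, 23]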